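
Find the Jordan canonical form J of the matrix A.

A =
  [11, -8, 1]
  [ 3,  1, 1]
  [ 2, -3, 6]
J_3(6)

The characteristic polynomial is
  det(x·I − A) = x^3 - 18*x^2 + 108*x - 216 = (x - 6)^3

Eigenvalues and multiplicities (the geometric multiplicity of λ is n − rank(A − λI), which equals the number of Jordan blocks for λ):
  λ = 6: algebraic multiplicity = 3, geometric multiplicity = 1

Determining the block sizes for each eigenvalue:
  λ = 6: one block (gm = 1), so the single block has size am = 3 → block sizes [3]

Assembling the blocks gives a Jordan form
J =
  [6, 1, 0]
  [0, 6, 1]
  [0, 0, 6]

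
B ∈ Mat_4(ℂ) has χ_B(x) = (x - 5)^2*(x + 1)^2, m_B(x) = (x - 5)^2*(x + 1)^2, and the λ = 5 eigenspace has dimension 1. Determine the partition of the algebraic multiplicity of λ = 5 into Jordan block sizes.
Block sizes for λ = 5: [2]

Step 1 — from the characteristic polynomial, algebraic multiplicity of λ = 5 is 2. From dim ker(B − (5)·I) = 1, there are exactly 1 Jordan blocks for λ = 5.
Step 2 — from the minimal polynomial, the factor (x − 5)^2 tells us the largest block for λ = 5 has size 2.
Step 3 — with total size 2, 1 blocks, and largest block 2, the block sizes (in nonincreasing order) are [2].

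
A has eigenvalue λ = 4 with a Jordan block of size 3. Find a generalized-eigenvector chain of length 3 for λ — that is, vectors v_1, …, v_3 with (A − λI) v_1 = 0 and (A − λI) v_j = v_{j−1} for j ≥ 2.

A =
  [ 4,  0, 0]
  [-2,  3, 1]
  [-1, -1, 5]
A Jordan chain for λ = 4 of length 3:
v_1 = (0, 1, 1)ᵀ
v_2 = (0, -2, -1)ᵀ
v_3 = (1, 0, 0)ᵀ

Let N = A − (4)·I. We want v_3 with N^3 v_3 = 0 but N^2 v_3 ≠ 0; then v_{j-1} := N · v_j for j = 3, …, 2.

Pick v_3 = (1, 0, 0)ᵀ.
Then v_2 = N · v_3 = (0, -2, -1)ᵀ.
Then v_1 = N · v_2 = (0, 1, 1)ᵀ.

Sanity check: (A − (4)·I) v_1 = (0, 0, 0)ᵀ = 0. ✓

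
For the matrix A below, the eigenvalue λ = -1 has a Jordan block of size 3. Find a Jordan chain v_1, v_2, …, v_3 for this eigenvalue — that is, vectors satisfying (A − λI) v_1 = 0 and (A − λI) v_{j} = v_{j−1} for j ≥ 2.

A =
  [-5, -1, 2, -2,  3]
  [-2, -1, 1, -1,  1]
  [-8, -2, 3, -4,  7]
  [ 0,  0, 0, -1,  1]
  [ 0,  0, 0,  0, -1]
A Jordan chain for λ = -1 of length 3:
v_1 = (2, 0, 4, 0, 0)ᵀ
v_2 = (-4, -2, -8, 0, 0)ᵀ
v_3 = (1, 0, 0, 0, 0)ᵀ

Let N = A − (-1)·I. We want v_3 with N^3 v_3 = 0 but N^2 v_3 ≠ 0; then v_{j-1} := N · v_j for j = 3, …, 2.

Pick v_3 = (1, 0, 0, 0, 0)ᵀ.
Then v_2 = N · v_3 = (-4, -2, -8, 0, 0)ᵀ.
Then v_1 = N · v_2 = (2, 0, 4, 0, 0)ᵀ.

Sanity check: (A − (-1)·I) v_1 = (0, 0, 0, 0, 0)ᵀ = 0. ✓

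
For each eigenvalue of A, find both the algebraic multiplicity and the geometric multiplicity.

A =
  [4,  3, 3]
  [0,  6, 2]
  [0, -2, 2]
λ = 4: alg = 3, geom = 2

Step 1 — factor the characteristic polynomial to read off the algebraic multiplicities:
  χ_A(x) = (x - 4)^3

Step 2 — compute geometric multiplicities via the rank-nullity identity g(λ) = n − rank(A − λI):
  rank(A − (4)·I) = 1, so dim ker(A − (4)·I) = n − 1 = 2

Summary:
  λ = 4: algebraic multiplicity = 3, geometric multiplicity = 2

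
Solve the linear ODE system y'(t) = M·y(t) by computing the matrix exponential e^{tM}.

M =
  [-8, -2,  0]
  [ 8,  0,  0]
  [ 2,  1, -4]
e^{tM} =
  [-4*t*exp(-4*t) + exp(-4*t), -2*t*exp(-4*t), 0]
  [8*t*exp(-4*t), 4*t*exp(-4*t) + exp(-4*t), 0]
  [2*t*exp(-4*t), t*exp(-4*t), exp(-4*t)]

Strategy: write M = P · J · P⁻¹ where J is a Jordan canonical form, so e^{tM} = P · e^{tJ} · P⁻¹, and e^{tJ} can be computed block-by-block.

M has Jordan form
J =
  [-4,  1,  0]
  [ 0, -4,  0]
  [ 0,  0, -4]
(up to reordering of blocks).

Per-block formulas:
  For a 2×2 Jordan block J_2(-4): exp(t · J_2(-4)) = e^(-4t)·(I + t·N), where N is the 2×2 nilpotent shift.
  For a 1×1 block at λ = -4: exp(t · [-4]) = [e^(-4t)].

After assembling e^{tJ} and conjugating by P, we get:

e^{tM} =
  [-4*t*exp(-4*t) + exp(-4*t), -2*t*exp(-4*t), 0]
  [8*t*exp(-4*t), 4*t*exp(-4*t) + exp(-4*t), 0]
  [2*t*exp(-4*t), t*exp(-4*t), exp(-4*t)]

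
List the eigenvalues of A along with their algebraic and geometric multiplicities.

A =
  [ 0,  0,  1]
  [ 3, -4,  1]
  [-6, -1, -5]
λ = -3: alg = 3, geom = 1

Step 1 — factor the characteristic polynomial to read off the algebraic multiplicities:
  χ_A(x) = (x + 3)^3

Step 2 — compute geometric multiplicities via the rank-nullity identity g(λ) = n − rank(A − λI):
  rank(A − (-3)·I) = 2, so dim ker(A − (-3)·I) = n − 2 = 1

Summary:
  λ = -3: algebraic multiplicity = 3, geometric multiplicity = 1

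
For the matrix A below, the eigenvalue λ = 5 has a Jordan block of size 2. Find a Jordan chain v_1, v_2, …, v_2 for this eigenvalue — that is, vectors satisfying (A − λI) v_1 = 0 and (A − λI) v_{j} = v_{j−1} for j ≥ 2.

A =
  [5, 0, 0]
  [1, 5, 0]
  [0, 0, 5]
A Jordan chain for λ = 5 of length 2:
v_1 = (0, 1, 0)ᵀ
v_2 = (1, 0, 0)ᵀ

Let N = A − (5)·I. We want v_2 with N^2 v_2 = 0 but N^1 v_2 ≠ 0; then v_{j-1} := N · v_j for j = 2, …, 2.

Pick v_2 = (1, 0, 0)ᵀ.
Then v_1 = N · v_2 = (0, 1, 0)ᵀ.

Sanity check: (A − (5)·I) v_1 = (0, 0, 0)ᵀ = 0. ✓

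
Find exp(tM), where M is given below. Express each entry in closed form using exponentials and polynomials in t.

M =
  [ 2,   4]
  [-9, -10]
e^{tM} =
  [6*t*exp(-4*t) + exp(-4*t), 4*t*exp(-4*t)]
  [-9*t*exp(-4*t), -6*t*exp(-4*t) + exp(-4*t)]

Strategy: write M = P · J · P⁻¹ where J is a Jordan canonical form, so e^{tM} = P · e^{tJ} · P⁻¹, and e^{tJ} can be computed block-by-block.

M has Jordan form
J =
  [-4,  1]
  [ 0, -4]
(up to reordering of blocks).

Per-block formulas:
  For a 2×2 Jordan block J_2(-4): exp(t · J_2(-4)) = e^(-4t)·(I + t·N), where N is the 2×2 nilpotent shift.

After assembling e^{tJ} and conjugating by P, we get:

e^{tM} =
  [6*t*exp(-4*t) + exp(-4*t), 4*t*exp(-4*t)]
  [-9*t*exp(-4*t), -6*t*exp(-4*t) + exp(-4*t)]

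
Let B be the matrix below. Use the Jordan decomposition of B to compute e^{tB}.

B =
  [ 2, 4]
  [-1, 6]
e^{tB} =
  [-2*t*exp(4*t) + exp(4*t), 4*t*exp(4*t)]
  [-t*exp(4*t), 2*t*exp(4*t) + exp(4*t)]

Strategy: write B = P · J · P⁻¹ where J is a Jordan canonical form, so e^{tB} = P · e^{tJ} · P⁻¹, and e^{tJ} can be computed block-by-block.

B has Jordan form
J =
  [4, 1]
  [0, 4]
(up to reordering of blocks).

Per-block formulas:
  For a 2×2 Jordan block J_2(4): exp(t · J_2(4)) = e^(4t)·(I + t·N), where N is the 2×2 nilpotent shift.

After assembling e^{tJ} and conjugating by P, we get:

e^{tB} =
  [-2*t*exp(4*t) + exp(4*t), 4*t*exp(4*t)]
  [-t*exp(4*t), 2*t*exp(4*t) + exp(4*t)]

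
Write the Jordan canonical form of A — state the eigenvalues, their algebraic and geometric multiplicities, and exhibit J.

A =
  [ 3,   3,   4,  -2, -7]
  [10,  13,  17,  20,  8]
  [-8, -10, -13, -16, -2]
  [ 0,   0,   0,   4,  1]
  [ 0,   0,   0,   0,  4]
J_3(1) ⊕ J_2(4)

The characteristic polynomial is
  det(x·I − A) = x^5 - 11*x^4 + 43*x^3 - 73*x^2 + 56*x - 16 = (x - 4)^2*(x - 1)^3

Eigenvalues and multiplicities (the geometric multiplicity of λ is n − rank(A − λI), which equals the number of Jordan blocks for λ):
  λ = 1: algebraic multiplicity = 3, geometric multiplicity = 1
  λ = 4: algebraic multiplicity = 2, geometric multiplicity = 1

Determining the block sizes for each eigenvalue:
  λ = 1: one block (gm = 1), so the single block has size am = 3 → block sizes [3]
  λ = 4: one block (gm = 1), so the single block has size am = 2 → block sizes [2]

Assembling the blocks gives a Jordan form
J =
  [1, 1, 0, 0, 0]
  [0, 1, 1, 0, 0]
  [0, 0, 1, 0, 0]
  [0, 0, 0, 4, 1]
  [0, 0, 0, 0, 4]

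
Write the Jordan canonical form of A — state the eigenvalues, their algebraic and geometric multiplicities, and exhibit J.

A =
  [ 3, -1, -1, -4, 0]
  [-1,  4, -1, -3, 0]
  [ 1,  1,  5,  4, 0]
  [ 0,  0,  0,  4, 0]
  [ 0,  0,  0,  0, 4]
J_3(4) ⊕ J_1(4) ⊕ J_1(4)

The characteristic polynomial is
  det(x·I − A) = x^5 - 20*x^4 + 160*x^3 - 640*x^2 + 1280*x - 1024 = (x - 4)^5

Eigenvalues and multiplicities (the geometric multiplicity of λ is n − rank(A − λI), which equals the number of Jordan blocks for λ):
  λ = 4: algebraic multiplicity = 5, geometric multiplicity = 3

Determining the block sizes for each eigenvalue:
  λ = 4: with am = 5 and gm = 3, the partition is not yet determined (e.g. several partitions of 5 into 3 parts exist). Let N = A − (4)·I. Computing rank(N^1) = 2, rank(N^2) = 1, rank(N^3) = 0; the number of blocks of size ≥ j is rank(N^{j−1}) − rank(N^j), giving [3, 1, 1]. So we have 1 block(s) of size 3, 2 block(s) of size 1 → block sizes [3, 1, 1]

Assembling the blocks gives a Jordan form
J =
  [4, 1, 0, 0, 0]
  [0, 4, 1, 0, 0]
  [0, 0, 4, 0, 0]
  [0, 0, 0, 4, 0]
  [0, 0, 0, 0, 4]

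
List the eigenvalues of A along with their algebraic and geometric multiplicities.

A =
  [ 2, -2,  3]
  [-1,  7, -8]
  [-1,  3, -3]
λ = 2: alg = 3, geom = 1

Step 1 — factor the characteristic polynomial to read off the algebraic multiplicities:
  χ_A(x) = (x - 2)^3

Step 2 — compute geometric multiplicities via the rank-nullity identity g(λ) = n − rank(A − λI):
  rank(A − (2)·I) = 2, so dim ker(A − (2)·I) = n − 2 = 1

Summary:
  λ = 2: algebraic multiplicity = 3, geometric multiplicity = 1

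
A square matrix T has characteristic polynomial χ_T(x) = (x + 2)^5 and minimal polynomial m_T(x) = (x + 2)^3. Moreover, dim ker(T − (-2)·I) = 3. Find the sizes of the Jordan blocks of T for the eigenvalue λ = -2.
Block sizes for λ = -2: [3, 1, 1]

Step 1 — from the characteristic polynomial, algebraic multiplicity of λ = -2 is 5. From dim ker(T − (-2)·I) = 3, there are exactly 3 Jordan blocks for λ = -2.
Step 2 — from the minimal polynomial, the factor (x + 2)^3 tells us the largest block for λ = -2 has size 3.
Step 3 — with total size 5, 3 blocks, and largest block 3, the block sizes (in nonincreasing order) are [3, 1, 1].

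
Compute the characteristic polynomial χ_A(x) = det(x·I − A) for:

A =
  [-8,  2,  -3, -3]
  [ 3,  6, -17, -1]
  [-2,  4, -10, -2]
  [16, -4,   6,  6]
x^4 + 6*x^3 + 12*x^2 + 8*x

Expanding det(x·I − A) (e.g. by cofactor expansion or by noting that A is similar to its Jordan form J, which has the same characteristic polynomial as A) gives
  χ_A(x) = x^4 + 6*x^3 + 12*x^2 + 8*x
which factors as x*(x + 2)^3. The eigenvalues (with algebraic multiplicities) are λ = -2 with multiplicity 3, λ = 0 with multiplicity 1.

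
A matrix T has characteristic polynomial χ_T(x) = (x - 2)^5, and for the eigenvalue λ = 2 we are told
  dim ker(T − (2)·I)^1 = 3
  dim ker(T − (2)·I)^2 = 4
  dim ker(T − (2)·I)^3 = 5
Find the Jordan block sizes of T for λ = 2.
Block sizes for λ = 2: [3, 1, 1]

From the dimensions of kernels of powers, the number of Jordan blocks of size at least j is d_j − d_{j−1} where d_j = dim ker(N^j) (with d_0 = 0). Computing the differences gives [3, 1, 1].
The number of blocks of size exactly k is (#blocks of size ≥ k) − (#blocks of size ≥ k + 1), so the partition is: 2 block(s) of size 1, 1 block(s) of size 3.
In nonincreasing order the block sizes are [3, 1, 1].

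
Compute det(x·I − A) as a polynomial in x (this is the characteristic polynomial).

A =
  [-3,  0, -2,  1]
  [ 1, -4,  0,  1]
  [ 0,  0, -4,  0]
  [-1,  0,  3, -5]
x^4 + 16*x^3 + 96*x^2 + 256*x + 256

Expanding det(x·I − A) (e.g. by cofactor expansion or by noting that A is similar to its Jordan form J, which has the same characteristic polynomial as A) gives
  χ_A(x) = x^4 + 16*x^3 + 96*x^2 + 256*x + 256
which factors as (x + 4)^4. The eigenvalues (with algebraic multiplicities) are λ = -4 with multiplicity 4.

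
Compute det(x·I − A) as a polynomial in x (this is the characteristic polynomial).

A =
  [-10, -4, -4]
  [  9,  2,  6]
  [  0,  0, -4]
x^3 + 12*x^2 + 48*x + 64

Expanding det(x·I − A) (e.g. by cofactor expansion or by noting that A is similar to its Jordan form J, which has the same characteristic polynomial as A) gives
  χ_A(x) = x^3 + 12*x^2 + 48*x + 64
which factors as (x + 4)^3. The eigenvalues (with algebraic multiplicities) are λ = -4 with multiplicity 3.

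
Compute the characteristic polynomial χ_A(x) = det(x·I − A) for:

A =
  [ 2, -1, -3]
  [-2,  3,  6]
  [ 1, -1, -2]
x^3 - 3*x^2 + 3*x - 1

Expanding det(x·I − A) (e.g. by cofactor expansion or by noting that A is similar to its Jordan form J, which has the same characteristic polynomial as A) gives
  χ_A(x) = x^3 - 3*x^2 + 3*x - 1
which factors as (x - 1)^3. The eigenvalues (with algebraic multiplicities) are λ = 1 with multiplicity 3.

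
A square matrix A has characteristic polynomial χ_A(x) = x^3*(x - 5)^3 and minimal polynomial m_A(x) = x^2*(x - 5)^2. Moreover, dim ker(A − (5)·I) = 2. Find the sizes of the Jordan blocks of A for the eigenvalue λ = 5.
Block sizes for λ = 5: [2, 1]

Step 1 — from the characteristic polynomial, algebraic multiplicity of λ = 5 is 3. From dim ker(A − (5)·I) = 2, there are exactly 2 Jordan blocks for λ = 5.
Step 2 — from the minimal polynomial, the factor (x − 5)^2 tells us the largest block for λ = 5 has size 2.
Step 3 — with total size 3, 2 blocks, and largest block 2, the block sizes (in nonincreasing order) are [2, 1].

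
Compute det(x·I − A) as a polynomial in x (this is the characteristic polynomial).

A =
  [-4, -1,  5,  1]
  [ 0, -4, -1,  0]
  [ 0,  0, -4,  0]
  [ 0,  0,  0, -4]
x^4 + 16*x^3 + 96*x^2 + 256*x + 256

Expanding det(x·I − A) (e.g. by cofactor expansion or by noting that A is similar to its Jordan form J, which has the same characteristic polynomial as A) gives
  χ_A(x) = x^4 + 16*x^3 + 96*x^2 + 256*x + 256
which factors as (x + 4)^4. The eigenvalues (with algebraic multiplicities) are λ = -4 with multiplicity 4.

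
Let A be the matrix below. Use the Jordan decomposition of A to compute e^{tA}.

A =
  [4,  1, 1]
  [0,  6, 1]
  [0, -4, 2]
e^{tA} =
  [exp(4*t), -t^2*exp(4*t) + t*exp(4*t), -t^2*exp(4*t)/2 + t*exp(4*t)]
  [0, 2*t*exp(4*t) + exp(4*t), t*exp(4*t)]
  [0, -4*t*exp(4*t), -2*t*exp(4*t) + exp(4*t)]

Strategy: write A = P · J · P⁻¹ where J is a Jordan canonical form, so e^{tA} = P · e^{tJ} · P⁻¹, and e^{tJ} can be computed block-by-block.

A has Jordan form
J =
  [4, 1, 0]
  [0, 4, 1]
  [0, 0, 4]
(up to reordering of blocks).

Per-block formulas:
  For a 3×3 Jordan block J_3(4): exp(t · J_3(4)) = e^(4t)·(I + t·N + (t^2/2)·N^2), where N is the 3×3 nilpotent shift.

After assembling e^{tJ} and conjugating by P, we get:

e^{tA} =
  [exp(4*t), -t^2*exp(4*t) + t*exp(4*t), -t^2*exp(4*t)/2 + t*exp(4*t)]
  [0, 2*t*exp(4*t) + exp(4*t), t*exp(4*t)]
  [0, -4*t*exp(4*t), -2*t*exp(4*t) + exp(4*t)]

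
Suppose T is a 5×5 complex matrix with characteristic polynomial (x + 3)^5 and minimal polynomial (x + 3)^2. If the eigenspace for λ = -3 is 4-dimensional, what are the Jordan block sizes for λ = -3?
Block sizes for λ = -3: [2, 1, 1, 1]

Step 1 — from the characteristic polynomial, algebraic multiplicity of λ = -3 is 5. From dim ker(T − (-3)·I) = 4, there are exactly 4 Jordan blocks for λ = -3.
Step 2 — from the minimal polynomial, the factor (x + 3)^2 tells us the largest block for λ = -3 has size 2.
Step 3 — with total size 5, 4 blocks, and largest block 2, the block sizes (in nonincreasing order) are [2, 1, 1, 1].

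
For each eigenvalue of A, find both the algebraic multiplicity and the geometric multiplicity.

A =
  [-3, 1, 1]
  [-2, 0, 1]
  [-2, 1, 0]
λ = -1: alg = 3, geom = 2

Step 1 — factor the characteristic polynomial to read off the algebraic multiplicities:
  χ_A(x) = (x + 1)^3

Step 2 — compute geometric multiplicities via the rank-nullity identity g(λ) = n − rank(A − λI):
  rank(A − (-1)·I) = 1, so dim ker(A − (-1)·I) = n − 1 = 2

Summary:
  λ = -1: algebraic multiplicity = 3, geometric multiplicity = 2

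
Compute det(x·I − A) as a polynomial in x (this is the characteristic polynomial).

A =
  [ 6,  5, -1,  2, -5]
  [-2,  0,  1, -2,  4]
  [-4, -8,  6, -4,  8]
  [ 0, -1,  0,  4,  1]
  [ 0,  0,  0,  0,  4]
x^5 - 20*x^4 + 160*x^3 - 640*x^2 + 1280*x - 1024

Expanding det(x·I − A) (e.g. by cofactor expansion or by noting that A is similar to its Jordan form J, which has the same characteristic polynomial as A) gives
  χ_A(x) = x^5 - 20*x^4 + 160*x^3 - 640*x^2 + 1280*x - 1024
which factors as (x - 4)^5. The eigenvalues (with algebraic multiplicities) are λ = 4 with multiplicity 5.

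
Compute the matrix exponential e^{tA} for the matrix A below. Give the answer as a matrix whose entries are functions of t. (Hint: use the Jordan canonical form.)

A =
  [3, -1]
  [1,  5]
e^{tA} =
  [-t*exp(4*t) + exp(4*t), -t*exp(4*t)]
  [t*exp(4*t), t*exp(4*t) + exp(4*t)]

Strategy: write A = P · J · P⁻¹ where J is a Jordan canonical form, so e^{tA} = P · e^{tJ} · P⁻¹, and e^{tJ} can be computed block-by-block.

A has Jordan form
J =
  [4, 1]
  [0, 4]
(up to reordering of blocks).

Per-block formulas:
  For a 2×2 Jordan block J_2(4): exp(t · J_2(4)) = e^(4t)·(I + t·N), where N is the 2×2 nilpotent shift.

After assembling e^{tJ} and conjugating by P, we get:

e^{tA} =
  [-t*exp(4*t) + exp(4*t), -t*exp(4*t)]
  [t*exp(4*t), t*exp(4*t) + exp(4*t)]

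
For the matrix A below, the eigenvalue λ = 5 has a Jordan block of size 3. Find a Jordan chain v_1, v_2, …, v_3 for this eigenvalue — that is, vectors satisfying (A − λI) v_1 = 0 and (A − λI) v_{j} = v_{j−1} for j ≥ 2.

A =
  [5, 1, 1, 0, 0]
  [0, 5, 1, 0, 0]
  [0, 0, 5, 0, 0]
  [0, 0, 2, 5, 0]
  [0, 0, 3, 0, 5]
A Jordan chain for λ = 5 of length 3:
v_1 = (1, 0, 0, 0, 0)ᵀ
v_2 = (1, 1, 0, 2, 3)ᵀ
v_3 = (0, 0, 1, 0, 0)ᵀ

Let N = A − (5)·I. We want v_3 with N^3 v_3 = 0 but N^2 v_3 ≠ 0; then v_{j-1} := N · v_j for j = 3, …, 2.

Pick v_3 = (0, 0, 1, 0, 0)ᵀ.
Then v_2 = N · v_3 = (1, 1, 0, 2, 3)ᵀ.
Then v_1 = N · v_2 = (1, 0, 0, 0, 0)ᵀ.

Sanity check: (A − (5)·I) v_1 = (0, 0, 0, 0, 0)ᵀ = 0. ✓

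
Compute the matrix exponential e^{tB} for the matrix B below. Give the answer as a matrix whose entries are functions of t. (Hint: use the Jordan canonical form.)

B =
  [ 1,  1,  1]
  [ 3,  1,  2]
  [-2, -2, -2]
e^{tB} =
  [t^2 + t + 1, t, t^2/2 + t]
  [t^2 + 3*t, t + 1, t^2/2 + 2*t]
  [-2*t^2 - 2*t, -2*t, -t^2 - 2*t + 1]

Strategy: write B = P · J · P⁻¹ where J is a Jordan canonical form, so e^{tB} = P · e^{tJ} · P⁻¹, and e^{tJ} can be computed block-by-block.

B has Jordan form
J =
  [0, 1, 0]
  [0, 0, 1]
  [0, 0, 0]
(up to reordering of blocks).

Per-block formulas:
  For a 3×3 Jordan block J_3(0): exp(t · J_3(0)) = e^(0t)·(I + t·N + (t^2/2)·N^2), where N is the 3×3 nilpotent shift.

After assembling e^{tJ} and conjugating by P, we get:

e^{tB} =
  [t^2 + t + 1, t, t^2/2 + t]
  [t^2 + 3*t, t + 1, t^2/2 + 2*t]
  [-2*t^2 - 2*t, -2*t, -t^2 - 2*t + 1]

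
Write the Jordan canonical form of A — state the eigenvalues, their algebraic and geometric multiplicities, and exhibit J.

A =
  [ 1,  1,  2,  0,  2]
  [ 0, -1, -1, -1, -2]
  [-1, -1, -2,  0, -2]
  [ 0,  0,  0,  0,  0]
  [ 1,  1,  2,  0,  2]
J_3(0) ⊕ J_1(0) ⊕ J_1(0)

The characteristic polynomial is
  det(x·I − A) = x^5

Eigenvalues and multiplicities (the geometric multiplicity of λ is n − rank(A − λI), which equals the number of Jordan blocks for λ):
  λ = 0: algebraic multiplicity = 5, geometric multiplicity = 3

Determining the block sizes for each eigenvalue:
  λ = 0: with am = 5 and gm = 3, the partition is not yet determined (e.g. several partitions of 5 into 3 parts exist). Let N = A − (0)·I. Computing rank(N^1) = 2, rank(N^2) = 1, rank(N^3) = 0; the number of blocks of size ≥ j is rank(N^{j−1}) − rank(N^j), giving [3, 1, 1]. So we have 1 block(s) of size 3, 2 block(s) of size 1 → block sizes [3, 1, 1]

Assembling the blocks gives a Jordan form
J =
  [0, 1, 0, 0, 0]
  [0, 0, 1, 0, 0]
  [0, 0, 0, 0, 0]
  [0, 0, 0, 0, 0]
  [0, 0, 0, 0, 0]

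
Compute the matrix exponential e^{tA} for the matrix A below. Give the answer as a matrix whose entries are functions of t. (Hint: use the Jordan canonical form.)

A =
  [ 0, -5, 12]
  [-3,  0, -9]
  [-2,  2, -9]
e^{tA} =
  [3*t*exp(-3*t) + exp(-3*t), -3*t^2*exp(-3*t) - 5*t*exp(-3*t), 9*t^2*exp(-3*t)/2 + 12*t*exp(-3*t)]
  [-3*t*exp(-3*t), 3*t^2*exp(-3*t) + 3*t*exp(-3*t) + exp(-3*t), -9*t^2*exp(-3*t)/2 - 9*t*exp(-3*t)]
  [-2*t*exp(-3*t), 2*t^2*exp(-3*t) + 2*t*exp(-3*t), -3*t^2*exp(-3*t) - 6*t*exp(-3*t) + exp(-3*t)]

Strategy: write A = P · J · P⁻¹ where J is a Jordan canonical form, so e^{tA} = P · e^{tJ} · P⁻¹, and e^{tJ} can be computed block-by-block.

A has Jordan form
J =
  [-3,  1,  0]
  [ 0, -3,  1]
  [ 0,  0, -3]
(up to reordering of blocks).

Per-block formulas:
  For a 3×3 Jordan block J_3(-3): exp(t · J_3(-3)) = e^(-3t)·(I + t·N + (t^2/2)·N^2), where N is the 3×3 nilpotent shift.

After assembling e^{tJ} and conjugating by P, we get:

e^{tA} =
  [3*t*exp(-3*t) + exp(-3*t), -3*t^2*exp(-3*t) - 5*t*exp(-3*t), 9*t^2*exp(-3*t)/2 + 12*t*exp(-3*t)]
  [-3*t*exp(-3*t), 3*t^2*exp(-3*t) + 3*t*exp(-3*t) + exp(-3*t), -9*t^2*exp(-3*t)/2 - 9*t*exp(-3*t)]
  [-2*t*exp(-3*t), 2*t^2*exp(-3*t) + 2*t*exp(-3*t), -3*t^2*exp(-3*t) - 6*t*exp(-3*t) + exp(-3*t)]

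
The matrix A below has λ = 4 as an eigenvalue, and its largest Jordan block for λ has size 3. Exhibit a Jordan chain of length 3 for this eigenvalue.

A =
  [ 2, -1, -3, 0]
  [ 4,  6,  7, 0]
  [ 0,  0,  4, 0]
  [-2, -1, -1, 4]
A Jordan chain for λ = 4 of length 3:
v_1 = (-1, 2, 0, -1)ᵀ
v_2 = (-3, 7, 0, -1)ᵀ
v_3 = (0, 0, 1, 0)ᵀ

Let N = A − (4)·I. We want v_3 with N^3 v_3 = 0 but N^2 v_3 ≠ 0; then v_{j-1} := N · v_j for j = 3, …, 2.

Pick v_3 = (0, 0, 1, 0)ᵀ.
Then v_2 = N · v_3 = (-3, 7, 0, -1)ᵀ.
Then v_1 = N · v_2 = (-1, 2, 0, -1)ᵀ.

Sanity check: (A − (4)·I) v_1 = (0, 0, 0, 0)ᵀ = 0. ✓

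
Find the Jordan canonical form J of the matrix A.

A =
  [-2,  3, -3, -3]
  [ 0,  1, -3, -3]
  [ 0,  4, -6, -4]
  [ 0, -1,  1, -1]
J_2(-2) ⊕ J_1(-2) ⊕ J_1(-2)

The characteristic polynomial is
  det(x·I − A) = x^4 + 8*x^3 + 24*x^2 + 32*x + 16 = (x + 2)^4

Eigenvalues and multiplicities (the geometric multiplicity of λ is n − rank(A − λI), which equals the number of Jordan blocks for λ):
  λ = -2: algebraic multiplicity = 4, geometric multiplicity = 3

Determining the block sizes for each eigenvalue:
  λ = -2: 3 blocks summing to 4 forces exactly one block of size 2 and the rest size 1 → block sizes [2, 1, 1]

Assembling the blocks gives a Jordan form
J =
  [-2,  1,  0,  0]
  [ 0, -2,  0,  0]
  [ 0,  0, -2,  0]
  [ 0,  0,  0, -2]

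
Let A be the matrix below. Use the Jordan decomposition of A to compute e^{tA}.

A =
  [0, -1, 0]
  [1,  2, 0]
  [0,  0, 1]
e^{tA} =
  [-t*exp(t) + exp(t), -t*exp(t), 0]
  [t*exp(t), t*exp(t) + exp(t), 0]
  [0, 0, exp(t)]

Strategy: write A = P · J · P⁻¹ where J is a Jordan canonical form, so e^{tA} = P · e^{tJ} · P⁻¹, and e^{tJ} can be computed block-by-block.

A has Jordan form
J =
  [1, 1, 0]
  [0, 1, 0]
  [0, 0, 1]
(up to reordering of blocks).

Per-block formulas:
  For a 1×1 block at λ = 1: exp(t · [1]) = [e^(1t)].
  For a 2×2 Jordan block J_2(1): exp(t · J_2(1)) = e^(1t)·(I + t·N), where N is the 2×2 nilpotent shift.

After assembling e^{tJ} and conjugating by P, we get:

e^{tA} =
  [-t*exp(t) + exp(t), -t*exp(t), 0]
  [t*exp(t), t*exp(t) + exp(t), 0]
  [0, 0, exp(t)]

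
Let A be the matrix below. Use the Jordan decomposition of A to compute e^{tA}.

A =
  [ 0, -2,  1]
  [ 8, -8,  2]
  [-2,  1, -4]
e^{tA} =
  [-t^2*exp(-4*t) + 4*t*exp(-4*t) + exp(-4*t), t^2*exp(-4*t)/2 - 2*t*exp(-4*t), t*exp(-4*t)]
  [-2*t^2*exp(-4*t) + 8*t*exp(-4*t), t^2*exp(-4*t) - 4*t*exp(-4*t) + exp(-4*t), 2*t*exp(-4*t)]
  [-2*t*exp(-4*t), t*exp(-4*t), exp(-4*t)]

Strategy: write A = P · J · P⁻¹ where J is a Jordan canonical form, so e^{tA} = P · e^{tJ} · P⁻¹, and e^{tJ} can be computed block-by-block.

A has Jordan form
J =
  [-4,  1,  0]
  [ 0, -4,  1]
  [ 0,  0, -4]
(up to reordering of blocks).

Per-block formulas:
  For a 3×3 Jordan block J_3(-4): exp(t · J_3(-4)) = e^(-4t)·(I + t·N + (t^2/2)·N^2), where N is the 3×3 nilpotent shift.

After assembling e^{tJ} and conjugating by P, we get:

e^{tA} =
  [-t^2*exp(-4*t) + 4*t*exp(-4*t) + exp(-4*t), t^2*exp(-4*t)/2 - 2*t*exp(-4*t), t*exp(-4*t)]
  [-2*t^2*exp(-4*t) + 8*t*exp(-4*t), t^2*exp(-4*t) - 4*t*exp(-4*t) + exp(-4*t), 2*t*exp(-4*t)]
  [-2*t*exp(-4*t), t*exp(-4*t), exp(-4*t)]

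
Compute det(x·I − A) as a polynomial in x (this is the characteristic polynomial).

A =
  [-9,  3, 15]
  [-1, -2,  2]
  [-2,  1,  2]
x^3 + 9*x^2 + 27*x + 27

Expanding det(x·I − A) (e.g. by cofactor expansion or by noting that A is similar to its Jordan form J, which has the same characteristic polynomial as A) gives
  χ_A(x) = x^3 + 9*x^2 + 27*x + 27
which factors as (x + 3)^3. The eigenvalues (with algebraic multiplicities) are λ = -3 with multiplicity 3.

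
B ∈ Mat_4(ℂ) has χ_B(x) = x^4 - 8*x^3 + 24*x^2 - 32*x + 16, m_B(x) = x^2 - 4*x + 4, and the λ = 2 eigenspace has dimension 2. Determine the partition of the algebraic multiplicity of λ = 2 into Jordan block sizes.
Block sizes for λ = 2: [2, 2]

Step 1 — from the characteristic polynomial, algebraic multiplicity of λ = 2 is 4. From dim ker(B − (2)·I) = 2, there are exactly 2 Jordan blocks for λ = 2.
Step 2 — from the minimal polynomial, the factor (x − 2)^2 tells us the largest block for λ = 2 has size 2.
Step 3 — with total size 4, 2 blocks, and largest block 2, the block sizes (in nonincreasing order) are [2, 2].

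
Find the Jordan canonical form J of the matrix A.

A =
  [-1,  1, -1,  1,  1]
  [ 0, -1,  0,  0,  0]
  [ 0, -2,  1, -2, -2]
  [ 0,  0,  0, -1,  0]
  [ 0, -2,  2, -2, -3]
J_2(-1) ⊕ J_1(-1) ⊕ J_1(-1) ⊕ J_1(-1)

The characteristic polynomial is
  det(x·I − A) = x^5 + 5*x^4 + 10*x^3 + 10*x^2 + 5*x + 1 = (x + 1)^5

Eigenvalues and multiplicities (the geometric multiplicity of λ is n − rank(A − λI), which equals the number of Jordan blocks for λ):
  λ = -1: algebraic multiplicity = 5, geometric multiplicity = 4

Determining the block sizes for each eigenvalue:
  λ = -1: 4 blocks summing to 5 forces exactly one block of size 2 and the rest size 1 → block sizes [2, 1, 1, 1]

Assembling the blocks gives a Jordan form
J =
  [-1,  1,  0,  0,  0]
  [ 0, -1,  0,  0,  0]
  [ 0,  0, -1,  0,  0]
  [ 0,  0,  0, -1,  0]
  [ 0,  0,  0,  0, -1]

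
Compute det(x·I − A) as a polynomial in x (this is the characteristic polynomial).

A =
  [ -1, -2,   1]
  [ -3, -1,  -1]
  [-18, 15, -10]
x^3 + 12*x^2 + 48*x + 64

Expanding det(x·I − A) (e.g. by cofactor expansion or by noting that A is similar to its Jordan form J, which has the same characteristic polynomial as A) gives
  χ_A(x) = x^3 + 12*x^2 + 48*x + 64
which factors as (x + 4)^3. The eigenvalues (with algebraic multiplicities) are λ = -4 with multiplicity 3.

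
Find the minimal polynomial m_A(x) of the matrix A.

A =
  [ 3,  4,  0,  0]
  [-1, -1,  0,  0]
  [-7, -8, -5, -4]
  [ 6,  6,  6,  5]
x^3 - x^2 - x + 1

The characteristic polynomial is χ_A(x) = (x - 1)^3*(x + 1), so the eigenvalues are known. The minimal polynomial is
  m_A(x) = Π_λ (x − λ)^{k_λ}
where k_λ is the size of the *largest* Jordan block for λ (equivalently, the smallest k with (A − λI)^k v = 0 for every generalised eigenvector v of λ).

  λ = -1: largest Jordan block has size 1, contributing (x + 1)
  λ = 1: largest Jordan block has size 2, contributing (x − 1)^2

So m_A(x) = (x - 1)^2*(x + 1) = x^3 - x^2 - x + 1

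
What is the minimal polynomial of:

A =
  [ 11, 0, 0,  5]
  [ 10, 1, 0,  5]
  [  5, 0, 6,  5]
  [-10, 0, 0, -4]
x^2 - 7*x + 6

The characteristic polynomial is χ_A(x) = (x - 6)^2*(x - 1)^2, so the eigenvalues are known. The minimal polynomial is
  m_A(x) = Π_λ (x − λ)^{k_λ}
where k_λ is the size of the *largest* Jordan block for λ (equivalently, the smallest k with (A − λI)^k v = 0 for every generalised eigenvector v of λ).

  λ = 1: largest Jordan block has size 1, contributing (x − 1)
  λ = 6: largest Jordan block has size 1, contributing (x − 6)

So m_A(x) = (x - 6)*(x - 1) = x^2 - 7*x + 6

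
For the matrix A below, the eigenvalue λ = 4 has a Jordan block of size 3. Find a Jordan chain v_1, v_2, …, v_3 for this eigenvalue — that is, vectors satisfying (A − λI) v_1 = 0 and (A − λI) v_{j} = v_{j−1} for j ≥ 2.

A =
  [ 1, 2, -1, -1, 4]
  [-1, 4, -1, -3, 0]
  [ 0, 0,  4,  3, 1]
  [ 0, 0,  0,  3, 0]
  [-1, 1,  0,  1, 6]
A Jordan chain for λ = 4 of length 3:
v_1 = (-1, -1, 1, 0, 0)ᵀ
v_2 = (1, -1, 0, 0, 1)ᵀ
v_3 = (1, 2, 0, 0, 0)ᵀ

Let N = A − (4)·I. We want v_3 with N^3 v_3 = 0 but N^2 v_3 ≠ 0; then v_{j-1} := N · v_j for j = 3, …, 2.

Pick v_3 = (1, 2, 0, 0, 0)ᵀ.
Then v_2 = N · v_3 = (1, -1, 0, 0, 1)ᵀ.
Then v_1 = N · v_2 = (-1, -1, 1, 0, 0)ᵀ.

Sanity check: (A − (4)·I) v_1 = (0, 0, 0, 0, 0)ᵀ = 0. ✓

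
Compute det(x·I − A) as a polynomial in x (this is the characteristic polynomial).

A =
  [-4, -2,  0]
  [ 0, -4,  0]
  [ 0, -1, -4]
x^3 + 12*x^2 + 48*x + 64

Expanding det(x·I − A) (e.g. by cofactor expansion or by noting that A is similar to its Jordan form J, which has the same characteristic polynomial as A) gives
  χ_A(x) = x^3 + 12*x^2 + 48*x + 64
which factors as (x + 4)^3. The eigenvalues (with algebraic multiplicities) are λ = -4 with multiplicity 3.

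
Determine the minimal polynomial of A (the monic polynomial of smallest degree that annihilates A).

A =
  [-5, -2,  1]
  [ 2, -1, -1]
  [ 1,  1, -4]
x^3 + 10*x^2 + 33*x + 36

The characteristic polynomial is χ_A(x) = (x + 3)^2*(x + 4), so the eigenvalues are known. The minimal polynomial is
  m_A(x) = Π_λ (x − λ)^{k_λ}
where k_λ is the size of the *largest* Jordan block for λ (equivalently, the smallest k with (A − λI)^k v = 0 for every generalised eigenvector v of λ).

  λ = -4: largest Jordan block has size 1, contributing (x + 4)
  λ = -3: largest Jordan block has size 2, contributing (x + 3)^2

So m_A(x) = (x + 3)^2*(x + 4) = x^3 + 10*x^2 + 33*x + 36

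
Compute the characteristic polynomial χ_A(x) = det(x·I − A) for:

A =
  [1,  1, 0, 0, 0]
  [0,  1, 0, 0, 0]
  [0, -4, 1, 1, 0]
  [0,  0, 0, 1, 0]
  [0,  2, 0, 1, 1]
x^5 - 5*x^4 + 10*x^3 - 10*x^2 + 5*x - 1

Expanding det(x·I − A) (e.g. by cofactor expansion or by noting that A is similar to its Jordan form J, which has the same characteristic polynomial as A) gives
  χ_A(x) = x^5 - 5*x^4 + 10*x^3 - 10*x^2 + 5*x - 1
which factors as (x - 1)^5. The eigenvalues (with algebraic multiplicities) are λ = 1 with multiplicity 5.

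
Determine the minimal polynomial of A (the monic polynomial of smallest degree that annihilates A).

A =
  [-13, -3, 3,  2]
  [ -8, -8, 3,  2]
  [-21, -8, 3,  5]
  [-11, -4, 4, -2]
x^3 + 15*x^2 + 75*x + 125

The characteristic polynomial is χ_A(x) = (x + 5)^4, so the eigenvalues are known. The minimal polynomial is
  m_A(x) = Π_λ (x − λ)^{k_λ}
where k_λ is the size of the *largest* Jordan block for λ (equivalently, the smallest k with (A − λI)^k v = 0 for every generalised eigenvector v of λ).

  λ = -5: largest Jordan block has size 3, contributing (x + 5)^3

So m_A(x) = (x + 5)^3 = x^3 + 15*x^2 + 75*x + 125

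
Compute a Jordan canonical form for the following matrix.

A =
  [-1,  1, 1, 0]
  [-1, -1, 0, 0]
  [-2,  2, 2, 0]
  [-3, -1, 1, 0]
J_3(0) ⊕ J_1(0)

The characteristic polynomial is
  det(x·I − A) = x^4

Eigenvalues and multiplicities (the geometric multiplicity of λ is n − rank(A − λI), which equals the number of Jordan blocks for λ):
  λ = 0: algebraic multiplicity = 4, geometric multiplicity = 2

Determining the block sizes for each eigenvalue:
  λ = 0: with am = 4 and gm = 2, the partition is not yet determined (e.g. several partitions of 4 into 2 parts exist). Let N = A − (0)·I. Computing rank(N^1) = 2, rank(N^2) = 1, rank(N^3) = 0; the number of blocks of size ≥ j is rank(N^{j−1}) − rank(N^j), giving [2, 1, 1]. So we have 1 block(s) of size 3, 1 block(s) of size 1 → block sizes [3, 1]

Assembling the blocks gives a Jordan form
J =
  [0, 1, 0, 0]
  [0, 0, 1, 0]
  [0, 0, 0, 0]
  [0, 0, 0, 0]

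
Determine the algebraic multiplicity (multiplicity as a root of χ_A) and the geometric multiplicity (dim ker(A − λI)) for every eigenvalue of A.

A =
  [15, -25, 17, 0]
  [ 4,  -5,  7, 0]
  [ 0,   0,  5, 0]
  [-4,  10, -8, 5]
λ = 5: alg = 4, geom = 2

Step 1 — factor the characteristic polynomial to read off the algebraic multiplicities:
  χ_A(x) = (x - 5)^4

Step 2 — compute geometric multiplicities via the rank-nullity identity g(λ) = n − rank(A − λI):
  rank(A − (5)·I) = 2, so dim ker(A − (5)·I) = n − 2 = 2

Summary:
  λ = 5: algebraic multiplicity = 4, geometric multiplicity = 2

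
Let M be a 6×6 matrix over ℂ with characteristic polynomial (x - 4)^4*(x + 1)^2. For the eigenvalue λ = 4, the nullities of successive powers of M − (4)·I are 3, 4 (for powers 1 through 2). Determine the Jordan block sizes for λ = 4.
Block sizes for λ = 4: [2, 1, 1]

From the dimensions of kernels of powers, the number of Jordan blocks of size at least j is d_j − d_{j−1} where d_j = dim ker(N^j) (with d_0 = 0). Computing the differences gives [3, 1].
The number of blocks of size exactly k is (#blocks of size ≥ k) − (#blocks of size ≥ k + 1), so the partition is: 2 block(s) of size 1, 1 block(s) of size 2.
In nonincreasing order the block sizes are [2, 1, 1].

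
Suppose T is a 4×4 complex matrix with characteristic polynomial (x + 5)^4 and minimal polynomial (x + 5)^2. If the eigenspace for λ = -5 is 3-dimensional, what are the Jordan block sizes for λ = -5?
Block sizes for λ = -5: [2, 1, 1]

Step 1 — from the characteristic polynomial, algebraic multiplicity of λ = -5 is 4. From dim ker(T − (-5)·I) = 3, there are exactly 3 Jordan blocks for λ = -5.
Step 2 — from the minimal polynomial, the factor (x + 5)^2 tells us the largest block for λ = -5 has size 2.
Step 3 — with total size 4, 3 blocks, and largest block 2, the block sizes (in nonincreasing order) are [2, 1, 1].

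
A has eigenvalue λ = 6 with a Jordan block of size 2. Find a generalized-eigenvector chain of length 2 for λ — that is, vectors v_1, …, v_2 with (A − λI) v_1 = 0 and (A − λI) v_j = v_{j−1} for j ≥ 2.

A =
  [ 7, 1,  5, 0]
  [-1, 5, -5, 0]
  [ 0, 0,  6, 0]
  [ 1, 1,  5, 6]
A Jordan chain for λ = 6 of length 2:
v_1 = (1, -1, 0, 1)ᵀ
v_2 = (1, 0, 0, 0)ᵀ

Let N = A − (6)·I. We want v_2 with N^2 v_2 = 0 but N^1 v_2 ≠ 0; then v_{j-1} := N · v_j for j = 2, …, 2.

Pick v_2 = (1, 0, 0, 0)ᵀ.
Then v_1 = N · v_2 = (1, -1, 0, 1)ᵀ.

Sanity check: (A − (6)·I) v_1 = (0, 0, 0, 0)ᵀ = 0. ✓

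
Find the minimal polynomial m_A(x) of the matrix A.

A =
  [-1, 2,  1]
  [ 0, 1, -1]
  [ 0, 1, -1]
x^3 + x^2

The characteristic polynomial is χ_A(x) = x^2*(x + 1), so the eigenvalues are known. The minimal polynomial is
  m_A(x) = Π_λ (x − λ)^{k_λ}
where k_λ is the size of the *largest* Jordan block for λ (equivalently, the smallest k with (A − λI)^k v = 0 for every generalised eigenvector v of λ).

  λ = -1: largest Jordan block has size 1, contributing (x + 1)
  λ = 0: largest Jordan block has size 2, contributing (x − 0)^2

So m_A(x) = x^2*(x + 1) = x^3 + x^2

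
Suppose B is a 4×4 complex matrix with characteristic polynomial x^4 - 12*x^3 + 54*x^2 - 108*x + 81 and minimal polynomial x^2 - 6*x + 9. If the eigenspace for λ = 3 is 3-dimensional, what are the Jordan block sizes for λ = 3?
Block sizes for λ = 3: [2, 1, 1]

Step 1 — from the characteristic polynomial, algebraic multiplicity of λ = 3 is 4. From dim ker(B − (3)·I) = 3, there are exactly 3 Jordan blocks for λ = 3.
Step 2 — from the minimal polynomial, the factor (x − 3)^2 tells us the largest block for λ = 3 has size 2.
Step 3 — with total size 4, 3 blocks, and largest block 2, the block sizes (in nonincreasing order) are [2, 1, 1].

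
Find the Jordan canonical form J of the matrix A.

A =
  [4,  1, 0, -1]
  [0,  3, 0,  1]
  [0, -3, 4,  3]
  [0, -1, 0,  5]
J_2(4) ⊕ J_1(4) ⊕ J_1(4)

The characteristic polynomial is
  det(x·I − A) = x^4 - 16*x^3 + 96*x^2 - 256*x + 256 = (x - 4)^4

Eigenvalues and multiplicities (the geometric multiplicity of λ is n − rank(A − λI), which equals the number of Jordan blocks for λ):
  λ = 4: algebraic multiplicity = 4, geometric multiplicity = 3

Determining the block sizes for each eigenvalue:
  λ = 4: 3 blocks summing to 4 forces exactly one block of size 2 and the rest size 1 → block sizes [2, 1, 1]

Assembling the blocks gives a Jordan form
J =
  [4, 1, 0, 0]
  [0, 4, 0, 0]
  [0, 0, 4, 0]
  [0, 0, 0, 4]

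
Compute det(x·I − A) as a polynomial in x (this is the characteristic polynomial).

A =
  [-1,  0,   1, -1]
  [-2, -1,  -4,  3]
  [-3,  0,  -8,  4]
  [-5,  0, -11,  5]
x^4 + 5*x^3 + 9*x^2 + 7*x + 2

Expanding det(x·I − A) (e.g. by cofactor expansion or by noting that A is similar to its Jordan form J, which has the same characteristic polynomial as A) gives
  χ_A(x) = x^4 + 5*x^3 + 9*x^2 + 7*x + 2
which factors as (x + 1)^3*(x + 2). The eigenvalues (with algebraic multiplicities) are λ = -2 with multiplicity 1, λ = -1 with multiplicity 3.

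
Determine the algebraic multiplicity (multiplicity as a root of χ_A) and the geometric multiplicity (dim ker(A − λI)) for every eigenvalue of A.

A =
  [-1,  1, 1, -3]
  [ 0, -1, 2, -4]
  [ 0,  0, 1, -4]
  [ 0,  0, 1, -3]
λ = -1: alg = 4, geom = 2

Step 1 — factor the characteristic polynomial to read off the algebraic multiplicities:
  χ_A(x) = (x + 1)^4

Step 2 — compute geometric multiplicities via the rank-nullity identity g(λ) = n − rank(A − λI):
  rank(A − (-1)·I) = 2, so dim ker(A − (-1)·I) = n − 2 = 2

Summary:
  λ = -1: algebraic multiplicity = 4, geometric multiplicity = 2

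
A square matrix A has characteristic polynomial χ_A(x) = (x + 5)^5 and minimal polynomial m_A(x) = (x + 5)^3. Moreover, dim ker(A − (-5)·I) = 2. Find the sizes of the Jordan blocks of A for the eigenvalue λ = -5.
Block sizes for λ = -5: [3, 2]

Step 1 — from the characteristic polynomial, algebraic multiplicity of λ = -5 is 5. From dim ker(A − (-5)·I) = 2, there are exactly 2 Jordan blocks for λ = -5.
Step 2 — from the minimal polynomial, the factor (x + 5)^3 tells us the largest block for λ = -5 has size 3.
Step 3 — with total size 5, 2 blocks, and largest block 3, the block sizes (in nonincreasing order) are [3, 2].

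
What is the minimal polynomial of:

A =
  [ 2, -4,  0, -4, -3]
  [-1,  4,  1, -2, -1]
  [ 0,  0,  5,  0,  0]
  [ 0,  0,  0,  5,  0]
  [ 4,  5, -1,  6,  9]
x^3 - 15*x^2 + 75*x - 125

The characteristic polynomial is χ_A(x) = (x - 5)^5, so the eigenvalues are known. The minimal polynomial is
  m_A(x) = Π_λ (x − λ)^{k_λ}
where k_λ is the size of the *largest* Jordan block for λ (equivalently, the smallest k with (A − λI)^k v = 0 for every generalised eigenvector v of λ).

  λ = 5: largest Jordan block has size 3, contributing (x − 5)^3

So m_A(x) = (x - 5)^3 = x^3 - 15*x^2 + 75*x - 125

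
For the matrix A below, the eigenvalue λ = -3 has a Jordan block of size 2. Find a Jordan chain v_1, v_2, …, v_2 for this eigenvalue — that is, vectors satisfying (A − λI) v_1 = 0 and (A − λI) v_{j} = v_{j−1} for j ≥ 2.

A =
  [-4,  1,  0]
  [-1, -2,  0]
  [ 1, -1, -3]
A Jordan chain for λ = -3 of length 2:
v_1 = (-1, -1, 1)ᵀ
v_2 = (1, 0, 0)ᵀ

Let N = A − (-3)·I. We want v_2 with N^2 v_2 = 0 but N^1 v_2 ≠ 0; then v_{j-1} := N · v_j for j = 2, …, 2.

Pick v_2 = (1, 0, 0)ᵀ.
Then v_1 = N · v_2 = (-1, -1, 1)ᵀ.

Sanity check: (A − (-3)·I) v_1 = (0, 0, 0)ᵀ = 0. ✓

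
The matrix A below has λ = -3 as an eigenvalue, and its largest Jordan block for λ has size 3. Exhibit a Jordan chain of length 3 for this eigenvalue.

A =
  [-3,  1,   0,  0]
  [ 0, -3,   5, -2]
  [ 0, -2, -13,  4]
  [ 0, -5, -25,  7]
A Jordan chain for λ = -3 of length 3:
v_1 = (5, 0, -10, -25)ᵀ
v_2 = (0, 5, -10, -25)ᵀ
v_3 = (0, 0, 1, 0)ᵀ

Let N = A − (-3)·I. We want v_3 with N^3 v_3 = 0 but N^2 v_3 ≠ 0; then v_{j-1} := N · v_j for j = 3, …, 2.

Pick v_3 = (0, 0, 1, 0)ᵀ.
Then v_2 = N · v_3 = (0, 5, -10, -25)ᵀ.
Then v_1 = N · v_2 = (5, 0, -10, -25)ᵀ.

Sanity check: (A − (-3)·I) v_1 = (0, 0, 0, 0)ᵀ = 0. ✓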